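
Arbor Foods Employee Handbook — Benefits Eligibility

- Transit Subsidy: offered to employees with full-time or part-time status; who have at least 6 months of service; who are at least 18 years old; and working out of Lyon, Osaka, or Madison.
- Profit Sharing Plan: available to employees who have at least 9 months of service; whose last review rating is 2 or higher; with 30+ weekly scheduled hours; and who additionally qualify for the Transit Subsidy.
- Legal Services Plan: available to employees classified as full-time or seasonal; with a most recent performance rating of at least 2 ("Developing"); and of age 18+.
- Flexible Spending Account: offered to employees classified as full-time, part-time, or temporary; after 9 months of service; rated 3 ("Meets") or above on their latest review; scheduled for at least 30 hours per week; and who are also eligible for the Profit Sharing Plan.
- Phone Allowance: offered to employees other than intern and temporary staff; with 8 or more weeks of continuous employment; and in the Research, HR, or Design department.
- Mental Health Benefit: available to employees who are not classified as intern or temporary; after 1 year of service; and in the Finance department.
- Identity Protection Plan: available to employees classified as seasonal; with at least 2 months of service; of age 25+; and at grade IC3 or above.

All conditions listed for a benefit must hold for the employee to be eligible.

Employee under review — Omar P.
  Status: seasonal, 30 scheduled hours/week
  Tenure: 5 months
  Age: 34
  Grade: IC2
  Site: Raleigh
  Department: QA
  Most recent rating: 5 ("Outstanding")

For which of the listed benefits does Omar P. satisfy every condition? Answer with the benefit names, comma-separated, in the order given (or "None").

Transit Subsidy — status seasonal ✗ (requires full-time or part-time) → not eligible.
Profit Sharing Plan — service 5 months < 9 months ✗ → not eligible.
Legal Services Plan — status seasonal ✓; rating 5 ≥ 2 ✓; age 34 ≥ 18 ✓ → eligible.
Flexible Spending Account — status seasonal ✗ (requires full-time, part-time, or temporary) → not eligible.
Phone Allowance — status seasonal ✓ (not excluded); service 5 months ≥ 8 weeks (≈56 days) ✓; dept QA ✗ → not eligible.
Mental Health Benefit — status seasonal ✓ (not excluded); service 5 months < 1 year (≈365 days) ✗ → not eligible.
Identity Protection Plan — status seasonal ✓; service 5 months ≥ 2 months ✓; age 34 ≥ 25 ✓; grade IC2 < IC3 ✗ → not eligible.

Legal Services Plan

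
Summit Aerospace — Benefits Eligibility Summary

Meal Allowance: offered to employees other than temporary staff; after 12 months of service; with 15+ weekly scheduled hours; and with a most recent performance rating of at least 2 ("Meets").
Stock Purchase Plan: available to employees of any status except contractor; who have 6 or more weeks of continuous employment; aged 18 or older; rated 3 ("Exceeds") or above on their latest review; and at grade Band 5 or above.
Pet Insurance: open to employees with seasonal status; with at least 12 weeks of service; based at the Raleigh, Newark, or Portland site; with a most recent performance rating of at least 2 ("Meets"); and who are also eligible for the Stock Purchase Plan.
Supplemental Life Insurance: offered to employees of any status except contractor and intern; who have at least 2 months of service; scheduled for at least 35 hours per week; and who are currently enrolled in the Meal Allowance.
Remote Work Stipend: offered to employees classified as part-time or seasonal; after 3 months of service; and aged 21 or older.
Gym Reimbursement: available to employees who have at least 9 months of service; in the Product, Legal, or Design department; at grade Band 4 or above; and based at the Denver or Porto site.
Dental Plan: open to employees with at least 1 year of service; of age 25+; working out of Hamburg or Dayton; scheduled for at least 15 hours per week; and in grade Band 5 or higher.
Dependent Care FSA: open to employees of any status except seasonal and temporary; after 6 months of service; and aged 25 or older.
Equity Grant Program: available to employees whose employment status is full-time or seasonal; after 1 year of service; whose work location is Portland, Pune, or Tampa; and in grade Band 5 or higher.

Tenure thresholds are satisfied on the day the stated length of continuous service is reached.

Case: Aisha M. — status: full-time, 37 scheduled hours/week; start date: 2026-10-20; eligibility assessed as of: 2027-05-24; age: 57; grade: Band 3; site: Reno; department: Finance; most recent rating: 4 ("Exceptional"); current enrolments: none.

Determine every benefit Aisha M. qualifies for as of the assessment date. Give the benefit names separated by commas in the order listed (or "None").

Dependent Care FSA

Service from 2026-10-20 to 2027-05-24: 216 days.
Meal Allowance — status full-time ✓ (not excluded); service 216 days < 12 months (≈360 days) ✗ → not eligible.
Stock Purchase Plan — status full-time ✓ (not excluded); service 216 days ≥ 6 weeks (≈42 days) ✓; age 57 ≥ 18 ✓; rating 4 ≥ 3 ✓; grade Band 3 < Band 5 ✗ → not eligible.
Pet Insurance — status full-time ✗ (requires seasonal) → not eligible.
Supplemental Life Insurance — status full-time ✓ (not excluded); service 216 days ≥ 2 months (≈60 days) ✓; 37 hrs/wk ≥ 35 ✓; not enrolled in Meal Allowance ✗ → not eligible.
Remote Work Stipend — status full-time ✗ (requires part-time or seasonal) → not eligible.
Gym Reimbursement — service 216 days < 9 months (≈270 days) ✗ → not eligible.
Dental Plan — service 216 days < 1 year (≈365 days) ✗ → not eligible.
Dependent Care FSA — status full-time ✓ (not excluded); service 216 days ≥ 6 months (≈180 days) ✓; age 57 ≥ 25 ✓ → eligible.
Equity Grant Program — status full-time ✓; service 216 days < 1 year (≈365 days) ✗ → not eligible.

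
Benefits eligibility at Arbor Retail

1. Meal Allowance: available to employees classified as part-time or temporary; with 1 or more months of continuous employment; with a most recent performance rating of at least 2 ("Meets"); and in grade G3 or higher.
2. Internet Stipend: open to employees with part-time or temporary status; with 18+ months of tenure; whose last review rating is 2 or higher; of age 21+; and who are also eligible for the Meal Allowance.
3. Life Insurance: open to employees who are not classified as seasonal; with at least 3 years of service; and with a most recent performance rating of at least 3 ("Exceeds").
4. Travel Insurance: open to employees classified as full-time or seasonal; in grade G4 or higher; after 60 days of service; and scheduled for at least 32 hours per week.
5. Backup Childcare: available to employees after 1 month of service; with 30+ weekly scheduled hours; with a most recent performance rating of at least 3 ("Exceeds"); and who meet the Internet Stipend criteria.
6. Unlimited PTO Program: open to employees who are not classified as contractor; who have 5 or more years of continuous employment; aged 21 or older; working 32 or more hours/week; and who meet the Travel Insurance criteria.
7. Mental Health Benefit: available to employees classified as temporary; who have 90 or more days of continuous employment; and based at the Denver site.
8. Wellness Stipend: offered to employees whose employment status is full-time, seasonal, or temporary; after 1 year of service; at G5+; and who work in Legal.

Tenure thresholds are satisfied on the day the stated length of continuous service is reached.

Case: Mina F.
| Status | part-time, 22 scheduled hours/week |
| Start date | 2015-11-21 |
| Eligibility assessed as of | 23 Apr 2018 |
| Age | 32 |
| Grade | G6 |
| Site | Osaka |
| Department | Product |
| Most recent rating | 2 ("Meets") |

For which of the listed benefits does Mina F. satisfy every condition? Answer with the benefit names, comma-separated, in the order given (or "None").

Service from 2015-11-21 to 23 Apr 2018: 884 days.
Meal Allowance — status part-time ✓; service 884 days ≥ 1 month (≈30 days) ✓; rating 2 ≥ 2 ✓; grade G6 ≥ G3 ✓ → eligible.
Internet Stipend — status part-time ✓; service 884 days ≥ 18 months (≈540 days) ✓; rating 2 ≥ 2 ✓; age 32 ≥ 21 ✓; eligible for Meal Allowance ✓ → eligible.
Life Insurance — status part-time ✓ (not excluded); service 884 days < 3 years (≈1095 days) ✗ → not eligible.
Travel Insurance — status part-time ✗ (requires full-time or seasonal) → not eligible.
Backup Childcare — service 884 days ≥ 1 month (≈30 days) ✓; 22 hrs/wk < 30 ✗ → not eligible.
Unlimited PTO Program — status part-time ✓ (not excluded); service 884 days < 5 years (≈1825 days) ✗ → not eligible.
Mental Health Benefit — status part-time ✗ (requires temporary) → not eligible.
Wellness Stipend — status part-time ✗ (requires full-time, seasonal, or temporary) → not eligible.

Meal Allowance, Internet Stipend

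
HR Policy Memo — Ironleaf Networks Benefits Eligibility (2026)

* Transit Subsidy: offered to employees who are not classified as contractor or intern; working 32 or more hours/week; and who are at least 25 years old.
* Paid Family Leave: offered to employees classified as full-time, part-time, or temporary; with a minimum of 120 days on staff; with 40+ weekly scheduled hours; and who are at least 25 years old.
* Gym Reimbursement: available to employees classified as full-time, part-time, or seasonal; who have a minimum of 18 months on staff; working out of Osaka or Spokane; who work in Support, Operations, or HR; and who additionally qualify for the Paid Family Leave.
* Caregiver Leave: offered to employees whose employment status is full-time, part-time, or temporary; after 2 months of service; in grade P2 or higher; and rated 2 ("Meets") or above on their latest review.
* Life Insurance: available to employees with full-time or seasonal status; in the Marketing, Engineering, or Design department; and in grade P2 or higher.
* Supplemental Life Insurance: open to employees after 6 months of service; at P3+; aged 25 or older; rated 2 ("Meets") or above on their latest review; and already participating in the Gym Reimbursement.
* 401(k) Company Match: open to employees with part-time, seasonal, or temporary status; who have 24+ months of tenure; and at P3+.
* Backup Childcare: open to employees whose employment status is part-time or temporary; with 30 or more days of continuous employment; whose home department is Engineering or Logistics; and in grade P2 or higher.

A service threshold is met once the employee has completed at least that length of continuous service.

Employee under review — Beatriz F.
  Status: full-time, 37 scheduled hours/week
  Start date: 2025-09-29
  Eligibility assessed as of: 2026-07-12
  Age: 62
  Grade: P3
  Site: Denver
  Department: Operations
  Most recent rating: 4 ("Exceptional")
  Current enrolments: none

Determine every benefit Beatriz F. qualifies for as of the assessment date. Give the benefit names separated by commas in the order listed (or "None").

Service from 2025-09-29 to 2026-07-12: 286 days.
Transit Subsidy — status full-time ✓ (not excluded); 37 hrs/wk ≥ 32 ✓; age 62 ≥ 25 ✓ → eligible.
Paid Family Leave — status full-time ✓; service 286 days ≥ 120 days ✓; 37 hrs/wk < 40 ✗ → not eligible.
Gym Reimbursement — status full-time ✓; service 286 days < 18 months (≈540 days) ✗ → not eligible.
Caregiver Leave — status full-time ✓; service 286 days ≥ 2 months (≈60 days) ✓; grade P3 ≥ P2 ✓; rating 4 ≥ 2 ✓ → eligible.
Life Insurance — status full-time ✓; dept Operations ✗ → not eligible.
Supplemental Life Insurance — service 286 days ≥ 6 months (≈180 days) ✓; grade P3 ≥ P3 ✓; age 62 ≥ 25 ✓; rating 4 ≥ 2 ✓; not enrolled in Gym Reimbursement ✗ → not eligible.
401(k) Company Match — status full-time ✗ (requires part-time, seasonal, or temporary) → not eligible.
Backup Childcare — status full-time ✗ (requires part-time or temporary) → not eligible.

Transit Subsidy, Caregiver Leave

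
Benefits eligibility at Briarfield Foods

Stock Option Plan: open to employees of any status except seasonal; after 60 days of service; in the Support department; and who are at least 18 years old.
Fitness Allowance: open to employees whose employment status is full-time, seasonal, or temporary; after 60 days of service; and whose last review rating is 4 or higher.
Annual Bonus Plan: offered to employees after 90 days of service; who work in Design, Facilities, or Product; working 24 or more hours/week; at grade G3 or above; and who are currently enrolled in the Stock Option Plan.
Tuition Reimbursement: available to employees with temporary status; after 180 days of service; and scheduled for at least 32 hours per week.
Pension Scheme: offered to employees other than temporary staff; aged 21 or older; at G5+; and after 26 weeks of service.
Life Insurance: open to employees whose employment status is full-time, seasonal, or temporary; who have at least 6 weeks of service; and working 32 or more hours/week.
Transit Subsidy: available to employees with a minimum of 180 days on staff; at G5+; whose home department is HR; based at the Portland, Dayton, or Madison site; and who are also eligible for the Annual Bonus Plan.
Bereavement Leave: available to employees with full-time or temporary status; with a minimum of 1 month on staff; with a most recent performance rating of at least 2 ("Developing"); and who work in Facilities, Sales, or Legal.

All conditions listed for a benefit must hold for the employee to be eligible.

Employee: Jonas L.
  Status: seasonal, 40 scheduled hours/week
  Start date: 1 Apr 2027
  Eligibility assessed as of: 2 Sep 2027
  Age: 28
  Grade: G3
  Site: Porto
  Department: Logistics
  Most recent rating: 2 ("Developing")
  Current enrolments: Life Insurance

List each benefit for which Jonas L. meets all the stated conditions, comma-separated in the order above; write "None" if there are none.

Service from 1 Apr 2027 to 2 Sep 2027: 154 days.
Stock Option Plan — status seasonal ✗ (excluded) → not eligible.
Fitness Allowance — status seasonal ✓; service 154 days ≥ 60 days ✓; rating 2 < 4 ✗ → not eligible.
Annual Bonus Plan — service 154 days ≥ 90 days ✓; dept Logistics ✗ → not eligible.
Tuition Reimbursement — status seasonal ✗ (requires temporary) → not eligible.
Pension Scheme — status seasonal ✓ (not excluded); age 28 ≥ 21 ✓; grade G3 < G5 ✗ → not eligible.
Life Insurance — status seasonal ✓; service 154 days ≥ 6 weeks (≈42 days) ✓; 40 hrs/wk ≥ 32 ✓ → eligible.
Transit Subsidy — service 154 days < 180 days ✗ → not eligible.
Bereavement Leave — status seasonal ✗ (requires full-time or temporary) → not eligible.

Life Insurance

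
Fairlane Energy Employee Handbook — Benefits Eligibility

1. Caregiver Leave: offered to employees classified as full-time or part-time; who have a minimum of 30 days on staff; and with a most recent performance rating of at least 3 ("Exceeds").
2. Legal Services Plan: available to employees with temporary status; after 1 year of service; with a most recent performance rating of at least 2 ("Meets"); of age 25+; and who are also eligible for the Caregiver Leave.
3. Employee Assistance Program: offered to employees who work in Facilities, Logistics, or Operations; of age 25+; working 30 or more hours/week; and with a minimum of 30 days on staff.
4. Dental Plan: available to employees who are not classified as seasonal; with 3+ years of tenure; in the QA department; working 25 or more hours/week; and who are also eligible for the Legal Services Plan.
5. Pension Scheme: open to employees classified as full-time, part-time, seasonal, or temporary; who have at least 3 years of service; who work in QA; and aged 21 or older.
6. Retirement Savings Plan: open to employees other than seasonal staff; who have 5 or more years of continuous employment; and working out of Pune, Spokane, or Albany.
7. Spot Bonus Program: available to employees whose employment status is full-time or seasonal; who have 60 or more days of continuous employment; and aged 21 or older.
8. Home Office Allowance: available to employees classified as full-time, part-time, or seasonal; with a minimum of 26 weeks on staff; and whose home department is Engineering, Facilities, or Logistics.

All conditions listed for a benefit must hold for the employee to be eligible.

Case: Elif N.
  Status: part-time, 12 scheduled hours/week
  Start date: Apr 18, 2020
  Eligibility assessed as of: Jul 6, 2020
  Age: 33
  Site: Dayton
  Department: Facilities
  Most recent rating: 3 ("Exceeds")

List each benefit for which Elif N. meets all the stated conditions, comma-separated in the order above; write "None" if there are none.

Service from Apr 18, 2020 to Jul 6, 2020: 79 days.
Caregiver Leave — status part-time ✓; service 79 days ≥ 30 days ✓; rating 3 ≥ 3 ✓ → eligible.
Legal Services Plan — status part-time ✗ (requires temporary) → not eligible.
Employee Assistance Program — dept Facilities ✓; age 33 ≥ 25 ✓; 12 hrs/wk < 30 ✗ → not eligible.
Dental Plan — status part-time ✓ (not excluded); service 79 days < 3 years (≈1095 days) ✗ → not eligible.
Pension Scheme — status part-time ✓; service 79 days < 3 years (≈1095 days) ✗ → not eligible.
Retirement Savings Plan — status part-time ✓ (not excluded); service 79 days < 5 years (≈1825 days) ✗ → not eligible.
Spot Bonus Program — status part-time ✗ (requires full-time or seasonal) → not eligible.
Home Office Allowance — status part-time ✓; service 79 days < 26 weeks (≈182 days) ✗ → not eligible.

Caregiver Leave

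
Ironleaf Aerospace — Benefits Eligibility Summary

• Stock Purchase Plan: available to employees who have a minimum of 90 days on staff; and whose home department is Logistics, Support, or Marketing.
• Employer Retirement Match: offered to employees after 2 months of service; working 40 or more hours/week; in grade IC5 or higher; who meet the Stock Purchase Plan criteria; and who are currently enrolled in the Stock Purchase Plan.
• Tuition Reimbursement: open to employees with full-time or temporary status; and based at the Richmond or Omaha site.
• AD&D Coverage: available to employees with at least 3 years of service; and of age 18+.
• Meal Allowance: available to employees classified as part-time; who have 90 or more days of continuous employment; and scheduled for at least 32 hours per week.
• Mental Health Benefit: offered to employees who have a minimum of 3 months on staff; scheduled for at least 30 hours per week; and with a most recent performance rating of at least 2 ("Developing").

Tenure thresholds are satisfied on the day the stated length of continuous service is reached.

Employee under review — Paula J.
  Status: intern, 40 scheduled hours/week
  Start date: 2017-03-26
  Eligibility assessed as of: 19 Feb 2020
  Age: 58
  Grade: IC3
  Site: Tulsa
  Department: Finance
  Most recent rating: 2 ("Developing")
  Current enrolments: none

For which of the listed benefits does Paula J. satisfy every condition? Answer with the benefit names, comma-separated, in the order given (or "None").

Mental Health Benefit

Service from 2017-03-26 to 19 Feb 2020: 1060 days.
Stock Purchase Plan — service 1060 days ≥ 90 days ✓; dept Finance ✗ → not eligible.
Employer Retirement Match — service 1060 days ≥ 2 months (≈60 days) ✓; 40 hrs/wk ≥ 40 ✓; grade IC3 < IC5 ✗ → not eligible.
Tuition Reimbursement — status intern ✗ (requires full-time or temporary) → not eligible.
AD&D Coverage — service 1060 days < 3 years (≈1095 days) ✗ → not eligible.
Meal Allowance — status intern ✗ (requires part-time) → not eligible.
Mental Health Benefit — service 1060 days ≥ 3 months (≈90 days) ✓; 40 hrs/wk ≥ 30 ✓; rating 2 ≥ 2 ✓ → eligible.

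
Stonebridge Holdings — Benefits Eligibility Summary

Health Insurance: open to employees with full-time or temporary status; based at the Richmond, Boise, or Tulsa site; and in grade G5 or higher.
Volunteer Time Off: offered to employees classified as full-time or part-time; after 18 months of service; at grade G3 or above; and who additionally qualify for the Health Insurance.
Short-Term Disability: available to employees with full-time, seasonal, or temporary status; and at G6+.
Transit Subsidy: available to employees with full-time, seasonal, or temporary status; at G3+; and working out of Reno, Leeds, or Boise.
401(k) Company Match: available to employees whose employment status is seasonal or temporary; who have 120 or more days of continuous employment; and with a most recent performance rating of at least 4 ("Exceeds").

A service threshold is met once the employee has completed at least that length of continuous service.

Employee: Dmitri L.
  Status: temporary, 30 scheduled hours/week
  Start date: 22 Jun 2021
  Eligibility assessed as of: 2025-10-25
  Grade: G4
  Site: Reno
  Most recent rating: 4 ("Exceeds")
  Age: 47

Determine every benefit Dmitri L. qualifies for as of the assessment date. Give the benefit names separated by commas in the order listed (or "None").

Service from 22 Jun 2021 to 2025-10-25: 1586 days.
Health Insurance — status temporary ✓; site Reno ✗ (not Richmond, Boise, or Tulsa) → not eligible.
Volunteer Time Off — status temporary ✗ (requires full-time or part-time) → not eligible.
Short-Term Disability — status temporary ✓; grade G4 < G6 ✗ → not eligible.
Transit Subsidy — status temporary ✓; grade G4 ≥ G3 ✓; site Reno ✓ → eligible.
401(k) Company Match — status temporary ✓; service 1586 days ≥ 120 days ✓; rating 4 ≥ 4 ✓ → eligible.

Transit Subsidy, 401(k) Company Match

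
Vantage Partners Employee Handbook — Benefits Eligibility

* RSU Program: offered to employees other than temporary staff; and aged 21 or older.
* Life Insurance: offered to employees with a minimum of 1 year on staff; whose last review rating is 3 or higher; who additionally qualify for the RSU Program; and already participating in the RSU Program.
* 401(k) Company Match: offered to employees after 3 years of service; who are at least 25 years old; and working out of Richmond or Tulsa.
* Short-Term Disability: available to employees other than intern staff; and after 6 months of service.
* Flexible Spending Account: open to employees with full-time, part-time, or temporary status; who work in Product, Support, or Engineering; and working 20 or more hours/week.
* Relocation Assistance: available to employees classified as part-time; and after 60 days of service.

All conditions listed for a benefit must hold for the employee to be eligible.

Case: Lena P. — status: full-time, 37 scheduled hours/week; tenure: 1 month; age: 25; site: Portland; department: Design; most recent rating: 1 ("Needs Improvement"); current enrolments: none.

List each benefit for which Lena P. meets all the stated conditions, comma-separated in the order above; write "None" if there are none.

RSU Program

RSU Program — status full-time ✓ (not excluded); age 25 ≥ 21 ✓ → eligible.
Life Insurance — service 1 month < 1 year (≈365 days) ✗ → not eligible.
401(k) Company Match — service 1 month < 3 years (≈1095 days) ✗ → not eligible.
Short-Term Disability — status full-time ✓ (not excluded); service 1 month < 6 months ✗ → not eligible.
Flexible Spending Account — status full-time ✓; dept Design ✗ → not eligible.
Relocation Assistance — status full-time ✗ (requires part-time) → not eligible.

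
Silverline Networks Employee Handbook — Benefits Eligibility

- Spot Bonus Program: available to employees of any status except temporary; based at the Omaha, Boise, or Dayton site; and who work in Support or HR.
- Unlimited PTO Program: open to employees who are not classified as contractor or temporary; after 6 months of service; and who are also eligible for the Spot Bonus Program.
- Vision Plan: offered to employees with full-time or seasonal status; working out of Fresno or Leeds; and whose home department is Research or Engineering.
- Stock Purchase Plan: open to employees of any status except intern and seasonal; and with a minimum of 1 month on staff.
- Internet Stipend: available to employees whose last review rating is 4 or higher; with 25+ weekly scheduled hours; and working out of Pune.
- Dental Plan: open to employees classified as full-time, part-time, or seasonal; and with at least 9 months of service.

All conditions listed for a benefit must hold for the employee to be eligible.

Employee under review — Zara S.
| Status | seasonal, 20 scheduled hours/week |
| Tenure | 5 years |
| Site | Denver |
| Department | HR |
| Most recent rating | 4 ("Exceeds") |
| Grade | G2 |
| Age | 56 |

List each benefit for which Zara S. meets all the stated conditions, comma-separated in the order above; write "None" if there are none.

Spot Bonus Program — status seasonal ✓ (not excluded); site Denver ✗ (not Omaha, Boise, or Dayton) → not eligible.
Unlimited PTO Program — status seasonal ✓ (not excluded); service 5 years ≥ 6 months (≈180 days) ✓; not eligible for Spot Bonus Program ✗ → not eligible.
Vision Plan — status seasonal ✓; site Denver ✗ (not Fresno or Leeds) → not eligible.
Stock Purchase Plan — status seasonal ✗ (excluded) → not eligible.
Internet Stipend — rating 4 ≥ 4 ✓; 20 hrs/wk < 25 ✗ → not eligible.
Dental Plan — status seasonal ✓; service 5 years ≥ 9 months (≈270 days) ✓ → eligible.

Dental Plan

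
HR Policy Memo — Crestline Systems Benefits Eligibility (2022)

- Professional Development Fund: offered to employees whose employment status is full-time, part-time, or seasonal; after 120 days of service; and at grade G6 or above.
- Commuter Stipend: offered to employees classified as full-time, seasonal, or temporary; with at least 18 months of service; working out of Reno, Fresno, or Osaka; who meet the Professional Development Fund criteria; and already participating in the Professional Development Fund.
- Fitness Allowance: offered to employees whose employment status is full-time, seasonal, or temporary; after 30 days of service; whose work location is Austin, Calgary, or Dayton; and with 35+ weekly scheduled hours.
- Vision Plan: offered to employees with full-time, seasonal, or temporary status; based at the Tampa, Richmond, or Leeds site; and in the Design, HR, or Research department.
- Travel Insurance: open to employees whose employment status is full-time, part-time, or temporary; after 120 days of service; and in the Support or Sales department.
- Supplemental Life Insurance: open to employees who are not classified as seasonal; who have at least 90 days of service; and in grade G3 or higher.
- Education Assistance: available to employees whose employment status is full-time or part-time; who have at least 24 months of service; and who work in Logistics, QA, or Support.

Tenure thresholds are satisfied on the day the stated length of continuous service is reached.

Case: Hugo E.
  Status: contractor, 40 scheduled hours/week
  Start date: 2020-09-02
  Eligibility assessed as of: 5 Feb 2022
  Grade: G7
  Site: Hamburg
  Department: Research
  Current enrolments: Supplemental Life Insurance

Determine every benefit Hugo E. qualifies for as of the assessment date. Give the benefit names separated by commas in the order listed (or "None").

Supplemental Life Insurance

Service from 2020-09-02 to 5 Feb 2022: 521 days.
Professional Development Fund — status contractor ✗ (requires full-time, part-time, or seasonal) → not eligible.
Commuter Stipend — status contractor ✗ (requires full-time, seasonal, or temporary) → not eligible.
Fitness Allowance — status contractor ✗ (requires full-time, seasonal, or temporary) → not eligible.
Vision Plan — status contractor ✗ (requires full-time, seasonal, or temporary) → not eligible.
Travel Insurance — status contractor ✗ (requires full-time, part-time, or temporary) → not eligible.
Supplemental Life Insurance — status contractor ✓ (not excluded); service 521 days ≥ 90 days ✓; grade G7 ≥ G3 ✓ → eligible.
Education Assistance — status contractor ✗ (requires full-time or part-time) → not eligible.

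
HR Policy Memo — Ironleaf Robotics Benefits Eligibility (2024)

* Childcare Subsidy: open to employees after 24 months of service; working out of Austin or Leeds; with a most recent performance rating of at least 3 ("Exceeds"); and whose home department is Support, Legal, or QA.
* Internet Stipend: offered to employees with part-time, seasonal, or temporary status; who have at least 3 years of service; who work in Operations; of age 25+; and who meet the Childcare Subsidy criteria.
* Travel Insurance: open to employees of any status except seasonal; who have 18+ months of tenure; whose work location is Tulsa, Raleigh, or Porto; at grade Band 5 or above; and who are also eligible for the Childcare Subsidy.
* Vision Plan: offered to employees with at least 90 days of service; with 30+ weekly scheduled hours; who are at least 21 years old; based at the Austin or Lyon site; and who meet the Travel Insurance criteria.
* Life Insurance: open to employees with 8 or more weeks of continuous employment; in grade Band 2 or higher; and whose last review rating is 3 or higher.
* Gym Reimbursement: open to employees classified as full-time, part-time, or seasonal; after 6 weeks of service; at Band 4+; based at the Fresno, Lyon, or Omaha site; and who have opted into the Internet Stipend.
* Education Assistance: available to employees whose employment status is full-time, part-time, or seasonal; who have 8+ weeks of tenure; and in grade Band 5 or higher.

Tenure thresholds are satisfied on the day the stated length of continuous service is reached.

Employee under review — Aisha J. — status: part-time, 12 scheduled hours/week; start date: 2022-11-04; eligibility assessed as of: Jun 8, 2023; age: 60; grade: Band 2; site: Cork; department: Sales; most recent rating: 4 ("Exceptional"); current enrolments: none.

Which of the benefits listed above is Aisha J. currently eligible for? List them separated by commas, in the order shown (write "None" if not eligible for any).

Service from 2022-11-04 to Jun 8, 2023: 216 days.
Childcare Subsidy — service 216 days < 24 months (≈720 days) ✗ → not eligible.
Internet Stipend — status part-time ✓; service 216 days < 3 years (≈1095 days) ✗ → not eligible.
Travel Insurance — status part-time ✓ (not excluded); service 216 days < 18 months (≈540 days) ✗ → not eligible.
Vision Plan — service 216 days ≥ 90 days ✓; 12 hrs/wk < 30 ✗ → not eligible.
Life Insurance — service 216 days ≥ 8 weeks (≈56 days) ✓; grade Band 2 ≥ Band 2 ✓; rating 4 ≥ 3 ✓ → eligible.
Gym Reimbursement — status part-time ✓; service 216 days ≥ 6 weeks (≈42 days) ✓; grade Band 2 < Band 4 ✗ → not eligible.
Education Assistance — status part-time ✓; service 216 days ≥ 8 weeks (≈56 days) ✓; grade Band 2 < Band 5 ✗ → not eligible.

Life Insurance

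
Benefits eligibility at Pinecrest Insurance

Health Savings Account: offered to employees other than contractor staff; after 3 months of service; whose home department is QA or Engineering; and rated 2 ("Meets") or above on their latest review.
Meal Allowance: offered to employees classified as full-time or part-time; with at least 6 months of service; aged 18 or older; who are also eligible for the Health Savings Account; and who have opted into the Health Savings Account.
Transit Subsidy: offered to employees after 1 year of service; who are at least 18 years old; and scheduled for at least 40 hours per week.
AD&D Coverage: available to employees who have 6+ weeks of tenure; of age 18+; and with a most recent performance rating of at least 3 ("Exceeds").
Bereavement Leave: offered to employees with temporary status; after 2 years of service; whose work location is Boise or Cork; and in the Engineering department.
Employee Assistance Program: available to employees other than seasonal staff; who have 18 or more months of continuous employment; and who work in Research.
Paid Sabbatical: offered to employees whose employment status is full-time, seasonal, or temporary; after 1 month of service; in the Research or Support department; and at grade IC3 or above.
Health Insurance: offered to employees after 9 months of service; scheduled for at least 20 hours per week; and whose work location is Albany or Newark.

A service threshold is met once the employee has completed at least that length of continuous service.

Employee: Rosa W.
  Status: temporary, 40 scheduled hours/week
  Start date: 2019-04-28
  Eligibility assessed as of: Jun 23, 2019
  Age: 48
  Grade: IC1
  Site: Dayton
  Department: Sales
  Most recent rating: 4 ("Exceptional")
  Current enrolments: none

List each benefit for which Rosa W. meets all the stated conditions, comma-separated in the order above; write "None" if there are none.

Service from 2019-04-28 to Jun 23, 2019: 56 days.
Health Savings Account — status temporary ✓ (not excluded); service 56 days < 3 months (≈90 days) ✗ → not eligible.
Meal Allowance — status temporary ✗ (requires full-time or part-time) → not eligible.
Transit Subsidy — service 56 days < 1 year (≈365 days) ✗ → not eligible.
AD&D Coverage — service 56 days ≥ 6 weeks (≈42 days) ✓; age 48 ≥ 18 ✓; rating 4 ≥ 3 ✓ → eligible.
Bereavement Leave — status temporary ✓; service 56 days < 2 years (≈730 days) ✗ → not eligible.
Employee Assistance Program — status temporary ✓ (not excluded); service 56 days < 18 months (≈540 days) ✗ → not eligible.
Paid Sabbatical — status temporary ✓; service 56 days ≥ 1 month (≈30 days) ✓; dept Sales ✗ → not eligible.
Health Insurance — service 56 days < 9 months (≈270 days) ✗ → not eligible.

AD&D Coverage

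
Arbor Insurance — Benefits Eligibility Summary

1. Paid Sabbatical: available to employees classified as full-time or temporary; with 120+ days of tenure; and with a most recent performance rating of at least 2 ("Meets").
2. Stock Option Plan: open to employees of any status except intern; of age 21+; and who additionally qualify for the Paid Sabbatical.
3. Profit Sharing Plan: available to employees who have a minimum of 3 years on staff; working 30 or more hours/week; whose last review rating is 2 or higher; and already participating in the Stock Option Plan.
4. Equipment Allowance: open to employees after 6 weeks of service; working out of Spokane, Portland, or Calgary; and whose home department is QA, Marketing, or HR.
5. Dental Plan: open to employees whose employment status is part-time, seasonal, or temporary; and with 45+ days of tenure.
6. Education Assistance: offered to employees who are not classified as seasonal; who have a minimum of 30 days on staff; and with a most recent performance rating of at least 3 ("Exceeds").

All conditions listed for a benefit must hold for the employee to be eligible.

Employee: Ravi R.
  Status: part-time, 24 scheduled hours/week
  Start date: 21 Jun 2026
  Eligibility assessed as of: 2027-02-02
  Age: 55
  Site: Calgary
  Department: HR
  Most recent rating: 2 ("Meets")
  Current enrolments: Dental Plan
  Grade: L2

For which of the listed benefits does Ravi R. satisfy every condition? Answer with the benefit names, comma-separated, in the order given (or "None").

Service from 21 Jun 2026 to 2027-02-02: 226 days.
Paid Sabbatical — status part-time ✗ (requires full-time or temporary) → not eligible.
Stock Option Plan — status part-time ✓ (not excluded); age 55 ≥ 21 ✓; not eligible for Paid Sabbatical ✗ → not eligible.
Profit Sharing Plan — service 226 days < 3 years (≈1095 days) ✗ → not eligible.
Equipment Allowance — service 226 days ≥ 6 weeks (≈42 days) ✓; site Calgary ✓; dept HR ✓ → eligible.
Dental Plan — status part-time ✓; service 226 days ≥ 45 days ✓ → eligible.
Education Assistance — status part-time ✓ (not excluded); service 226 days ≥ 30 days ✓; rating 2 < 3 ✗ → not eligible.

Equipment Allowance, Dental Plan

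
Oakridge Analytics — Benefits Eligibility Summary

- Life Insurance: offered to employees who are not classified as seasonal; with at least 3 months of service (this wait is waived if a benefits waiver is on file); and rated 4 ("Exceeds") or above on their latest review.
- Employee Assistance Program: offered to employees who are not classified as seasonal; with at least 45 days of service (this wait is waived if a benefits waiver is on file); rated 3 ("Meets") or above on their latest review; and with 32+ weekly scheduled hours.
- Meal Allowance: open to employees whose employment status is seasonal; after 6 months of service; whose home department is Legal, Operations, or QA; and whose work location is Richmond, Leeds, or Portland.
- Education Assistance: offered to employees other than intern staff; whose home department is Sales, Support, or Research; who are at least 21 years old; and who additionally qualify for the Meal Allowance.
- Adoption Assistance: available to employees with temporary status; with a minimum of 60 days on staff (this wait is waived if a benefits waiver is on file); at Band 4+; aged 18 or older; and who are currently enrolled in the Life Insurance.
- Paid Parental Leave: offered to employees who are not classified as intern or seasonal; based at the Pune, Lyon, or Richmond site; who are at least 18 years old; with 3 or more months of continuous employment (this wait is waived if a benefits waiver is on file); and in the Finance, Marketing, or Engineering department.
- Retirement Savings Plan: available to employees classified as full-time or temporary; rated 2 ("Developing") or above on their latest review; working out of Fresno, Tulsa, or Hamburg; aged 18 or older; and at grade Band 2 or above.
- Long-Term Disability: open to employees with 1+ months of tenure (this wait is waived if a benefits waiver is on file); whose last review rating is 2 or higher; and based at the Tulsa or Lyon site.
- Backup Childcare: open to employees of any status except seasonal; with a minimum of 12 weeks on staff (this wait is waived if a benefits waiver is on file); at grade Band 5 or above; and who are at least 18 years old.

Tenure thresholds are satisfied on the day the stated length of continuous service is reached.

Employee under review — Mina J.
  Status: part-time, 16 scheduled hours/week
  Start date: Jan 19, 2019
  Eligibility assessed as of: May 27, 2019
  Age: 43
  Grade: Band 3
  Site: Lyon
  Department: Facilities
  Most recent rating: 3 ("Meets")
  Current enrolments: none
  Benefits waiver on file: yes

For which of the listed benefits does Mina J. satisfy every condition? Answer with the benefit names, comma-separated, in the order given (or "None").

Long-Term Disability

Service from Jan 19, 2019 to May 27, 2019: 128 days.
Life Insurance — status part-time ✓ (not excluded); benefits waiver on file ✓; rating 3 < 4 ✗ → not eligible.
Employee Assistance Program — status part-time ✓ (not excluded); benefits waiver on file ✓; rating 3 ≥ 3 ✓; 16 hrs/wk < 32 ✗ → not eligible.
Meal Allowance — status part-time ✗ (requires seasonal) → not eligible.
Education Assistance — status part-time ✓ (not excluded); dept Facilities ✗ → not eligible.
Adoption Assistance — status part-time ✗ (requires temporary) → not eligible.
Paid Parental Leave — status part-time ✓ (not excluded); site Lyon ✓; age 43 ≥ 18 ✓; benefits waiver on file ✓; dept Facilities ✗ → not eligible.
Retirement Savings Plan — status part-time ✗ (requires full-time or temporary) → not eligible.
Long-Term Disability — benefits waiver on file ✓; rating 3 ≥ 2 ✓; site Lyon ✓ → eligible.
Backup Childcare — status part-time ✓ (not excluded); benefits waiver on file ✓; grade Band 3 < Band 5 ✗ → not eligible.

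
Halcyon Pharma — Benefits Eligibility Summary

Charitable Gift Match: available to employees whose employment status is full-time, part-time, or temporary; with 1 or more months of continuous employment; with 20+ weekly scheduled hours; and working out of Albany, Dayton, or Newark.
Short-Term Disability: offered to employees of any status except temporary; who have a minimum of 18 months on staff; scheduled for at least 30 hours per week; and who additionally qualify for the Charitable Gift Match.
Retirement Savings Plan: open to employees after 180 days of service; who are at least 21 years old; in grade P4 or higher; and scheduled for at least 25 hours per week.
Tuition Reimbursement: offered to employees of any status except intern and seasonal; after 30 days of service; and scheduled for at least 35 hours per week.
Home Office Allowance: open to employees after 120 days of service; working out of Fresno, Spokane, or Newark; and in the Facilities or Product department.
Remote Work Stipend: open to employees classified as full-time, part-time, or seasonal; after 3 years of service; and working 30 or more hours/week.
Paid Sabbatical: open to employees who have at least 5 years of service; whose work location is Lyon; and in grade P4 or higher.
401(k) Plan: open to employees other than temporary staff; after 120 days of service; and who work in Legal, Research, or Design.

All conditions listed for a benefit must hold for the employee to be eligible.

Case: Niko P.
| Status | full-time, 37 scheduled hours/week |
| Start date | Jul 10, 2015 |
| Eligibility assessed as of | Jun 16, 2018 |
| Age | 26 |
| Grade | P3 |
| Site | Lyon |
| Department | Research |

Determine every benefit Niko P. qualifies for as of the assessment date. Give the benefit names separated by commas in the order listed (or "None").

Service from Jul 10, 2015 to Jun 16, 2018: 1072 days.
Charitable Gift Match — status full-time ✓; service 1072 days ≥ 1 month (≈30 days) ✓; 37 hrs/wk ≥ 20 ✓; site Lyon ✗ (not Albany, Dayton, or Newark) → not eligible.
Short-Term Disability — status full-time ✓ (not excluded); service 1072 days ≥ 18 months (≈540 days) ✓; 37 hrs/wk ≥ 30 ✓; not eligible for Charitable Gift Match ✗ → not eligible.
Retirement Savings Plan — service 1072 days ≥ 180 days ✓; age 26 ≥ 21 ✓; grade P3 < P4 ✗ → not eligible.
Tuition Reimbursement — status full-time ✓ (not excluded); service 1072 days ≥ 30 days ✓; 37 hrs/wk ≥ 35 ✓ → eligible.
Home Office Allowance — service 1072 days ≥ 120 days ✓; site Lyon ✗ (not Fresno, Spokane, or Newark) → not eligible.
Remote Work Stipend — status full-time ✓; service 1072 days < 3 years (≈1095 days) ✗ → not eligible.
Paid Sabbatical — service 1072 days < 5 years (≈1825 days) ✗ → not eligible.
401(k) Plan — status full-time ✓ (not excluded); service 1072 days ≥ 120 days ✓; dept Research ✓ → eligible.

Tuition Reimbursement, 401(k) Plan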